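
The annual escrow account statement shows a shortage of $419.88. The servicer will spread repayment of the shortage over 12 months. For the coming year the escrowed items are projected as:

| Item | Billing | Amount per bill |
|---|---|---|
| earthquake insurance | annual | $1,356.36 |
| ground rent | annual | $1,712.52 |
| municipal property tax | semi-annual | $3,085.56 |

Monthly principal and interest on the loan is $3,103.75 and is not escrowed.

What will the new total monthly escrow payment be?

Earthquake insurance = $1,356.36/yr
Ground rent = $1,712.52/yr
Municipal property tax = $3,085.56 × 2 = $6,171.12/yr
Yearly total = $9,240.00
Base monthly escrow = $9,240.00 / 12 = $770.00
Monthly shortage recovery: $419.88 / 12 = $34.99
New monthly escrow = $770.00 + $34.99 = $804.99

$804.99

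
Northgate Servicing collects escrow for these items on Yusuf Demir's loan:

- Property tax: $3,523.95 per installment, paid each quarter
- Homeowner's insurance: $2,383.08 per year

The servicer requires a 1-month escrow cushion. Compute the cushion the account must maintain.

$1,373.24

Property tax — $3,523.95 × 4 = $14,095.80 annually
Homeowner's insurance — $2,383.08 annually
Yearly total = $14,095.80 + $2,383.08 = $16,478.88
Base monthly escrow = $16,478.88 / 12 = $1,373.24
Cushion = 1 × $1,373.24 = $1,373.24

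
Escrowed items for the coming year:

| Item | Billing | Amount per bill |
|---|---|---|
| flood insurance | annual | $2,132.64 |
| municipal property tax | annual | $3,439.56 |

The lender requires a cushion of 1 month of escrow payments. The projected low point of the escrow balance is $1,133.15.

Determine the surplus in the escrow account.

$668.80

Flood insurance — $2,132.64 per year
Municipal property tax — $3,439.56 per year
Total annual escrow = $2,132.64 + $3,439.56 = $5,572.20
Per month = $5,572.20 / 12 = $464.35
Required cushion = 1 × $464.35 = $464.35
Excess over cushion: $1,133.15 − $464.35 = $668.80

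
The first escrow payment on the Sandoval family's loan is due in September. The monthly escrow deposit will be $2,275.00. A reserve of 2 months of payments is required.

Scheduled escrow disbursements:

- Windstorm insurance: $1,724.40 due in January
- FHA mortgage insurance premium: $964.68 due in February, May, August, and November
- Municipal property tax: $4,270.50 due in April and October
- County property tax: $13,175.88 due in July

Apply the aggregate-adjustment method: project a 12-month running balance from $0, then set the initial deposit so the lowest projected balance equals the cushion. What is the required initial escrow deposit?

$5,860.32

Cushion = 2 × $2,275.00 = $4,550.00
Trial balance (start $0, +$2,275.00 each month, − disbursements):
  Sep: +$2,275.00 → $2,275.00
  Oct: +$2,275.00 − $4,270.50 → $279.50
  Nov: +$2,275.00 − $964.68 → $1,589.82
  Dec: +$2,275.00 → $3,864.82
  Jan: +$2,275.00 − $1,724.40 → $4,415.42
  Feb: +$2,275.00 − $964.68 → $5,725.74
  Mar: +$2,275.00 → $8,000.74
  Apr: +$2,275.00 − $4,270.50 → $6,005.24
  May: +$2,275.00 − $964.68 → $7,315.56
  Jun: +$2,275.00 → $9,590.56
  Jul: +$2,275.00 − $13,175.88 → -$1,310.32
  Aug: +$2,275.00 − $964.68 → $0.00
Lowest trial balance = -$1,310.32 (Jul)
Initial deposit = cushion − low point = $4,550.00 − (-$1,310.32) = $5,860.32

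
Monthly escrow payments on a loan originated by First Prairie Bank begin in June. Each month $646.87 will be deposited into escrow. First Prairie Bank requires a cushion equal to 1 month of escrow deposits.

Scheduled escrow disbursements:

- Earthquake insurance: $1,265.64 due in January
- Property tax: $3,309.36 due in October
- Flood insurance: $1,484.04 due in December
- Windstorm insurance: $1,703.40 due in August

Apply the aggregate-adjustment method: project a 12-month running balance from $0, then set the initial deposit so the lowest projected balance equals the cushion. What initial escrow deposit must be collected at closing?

$3,234.35

Cushion = 1 × $646.87 = $646.87
Trial balance (start $0, +$646.87 each month, − disbursements):
  Jun: +$646.87 → $646.87
  Jul: +$646.87 → $1,293.74
  Aug: +$646.87 − $1,703.40 → $237.21
  Sep: +$646.87 → $884.08
  Oct: +$646.87 − $3,309.36 → -$1,778.41
  Nov: +$646.87 → -$1,131.54
  Dec: +$646.87 − $1,484.04 → -$1,968.71
  Jan: +$646.87 − $1,265.64 → -$2,587.48
  Feb: +$646.87 → -$1,940.61
  Mar: +$646.87 → -$1,293.74
  Apr: +$646.87 → -$646.87
  May: +$646.87 → $0.00
Lowest trial balance = -$2,587.48 (Jan)
Initial deposit = cushion − low point = $646.87 − (-$2,587.48) = $3,234.35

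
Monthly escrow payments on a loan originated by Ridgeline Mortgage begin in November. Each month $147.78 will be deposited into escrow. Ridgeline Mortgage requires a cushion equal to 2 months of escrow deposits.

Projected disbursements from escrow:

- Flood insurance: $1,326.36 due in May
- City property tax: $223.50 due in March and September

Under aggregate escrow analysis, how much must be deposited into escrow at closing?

Cushion = 2 × $147.78 = $295.56
Trial balance (start $0, +$147.78 each month, − disbursements):
  Nov: +$147.78 → $147.78
  Dec: +$147.78 → $295.56
  Jan: +$147.78 → $443.34
  Feb: +$147.78 → $591.12
  Mar: +$147.78 − $223.50 → $515.40
  Apr: +$147.78 → $663.18
  May: +$147.78 − $1,326.36 → -$515.40
  Jun: +$147.78 → -$367.62
  Jul: +$147.78 → -$219.84
  Aug: +$147.78 → -$72.06
  Sep: +$147.78 − $223.50 → -$147.78
  Oct: +$147.78 → $0.00
Lowest trial balance = -$515.40 (May)
Initial deposit = cushion − low point = $295.56 − (-$515.40) = $810.96

$810.96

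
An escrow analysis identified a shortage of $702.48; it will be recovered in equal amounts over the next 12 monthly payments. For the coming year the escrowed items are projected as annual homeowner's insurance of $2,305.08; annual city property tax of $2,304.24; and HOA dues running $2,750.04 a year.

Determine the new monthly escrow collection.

Homeowner's insurance: $2,305.08
City property tax: $2,304.24
HOA dues: $2,750.04
Annual escrow total = $2,305.08 + $2,304.24 + $2,750.04 = $7,359.36
Monthly escrow = $7,359.36 / 12 = $613.28
Shortage spread = $702.48 ÷ 12 = $58.54/mo
New monthly escrow = $613.28 + $58.54 = $671.82

$671.82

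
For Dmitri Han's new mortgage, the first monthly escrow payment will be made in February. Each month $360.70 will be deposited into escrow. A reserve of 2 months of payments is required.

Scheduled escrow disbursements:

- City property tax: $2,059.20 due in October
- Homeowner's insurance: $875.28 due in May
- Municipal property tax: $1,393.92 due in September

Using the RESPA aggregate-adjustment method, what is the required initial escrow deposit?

Cushion = 2 × $360.70 = $721.40
Trial balance (start $0, +$360.70 each month, − disbursements):
  Feb: +$360.70 → $360.70
  Mar: +$360.70 → $721.40
  Apr: +$360.70 → $1,082.10
  May: +$360.70 − $875.28 → $567.52
  Jun: +$360.70 → $928.22
  Jul: +$360.70 → $1,288.92
  Aug: +$360.70 → $1,649.62
  Sep: +$360.70 − $1,393.92 → $616.40
  Oct: +$360.70 − $2,059.20 → -$1,082.10
  Nov: +$360.70 → -$721.40
  Dec: +$360.70 → -$360.70
  Jan: +$360.70 → $0.00
Lowest trial balance = -$1,082.10 (Oct)
Initial deposit = cushion − low point = $721.40 − (-$1,082.10) = $1,803.50

$1,803.50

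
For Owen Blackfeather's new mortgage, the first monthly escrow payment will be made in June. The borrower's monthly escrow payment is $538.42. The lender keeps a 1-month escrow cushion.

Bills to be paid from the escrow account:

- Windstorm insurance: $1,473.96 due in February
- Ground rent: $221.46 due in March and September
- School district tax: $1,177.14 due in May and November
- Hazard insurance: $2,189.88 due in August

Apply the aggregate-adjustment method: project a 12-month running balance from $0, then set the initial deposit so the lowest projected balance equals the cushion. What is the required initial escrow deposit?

$1,113.04

Cushion = 1 × $538.42 = $538.42
Trial balance (start $0, +$538.42 each month, − disbursements):
  Jun: +$538.42 → $538.42
  Jul: +$538.42 → $1,076.84
  Aug: +$538.42 − $2,189.88 → -$574.62
  Sep: +$538.42 − $221.46 → -$257.66
  Oct: +$538.42 → $280.76
  Nov: +$538.42 − $1,177.14 → -$357.96
  Dec: +$538.42 → $180.46
  Jan: +$538.42 → $718.88
  Feb: +$538.42 − $1,473.96 → -$216.66
  Mar: +$538.42 − $221.46 → $100.30
  Apr: +$538.42 → $638.72
  May: +$538.42 − $1,177.14 → $0.00
Lowest trial balance = -$574.62 (Aug)
Initial deposit = cushion − low point = $538.42 − (-$574.62) = $1,113.04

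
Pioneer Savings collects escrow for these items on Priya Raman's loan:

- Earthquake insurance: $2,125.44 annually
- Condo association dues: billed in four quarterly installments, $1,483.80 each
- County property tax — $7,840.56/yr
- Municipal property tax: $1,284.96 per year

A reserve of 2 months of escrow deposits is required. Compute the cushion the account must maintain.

Earthquake insurance — $2,125.44 per year
Condo association dues — $1,483.80 × 4 = $5,935.20 per year
County property tax — $7,840.56 per year
Municipal property tax — $1,284.96 per year
Yearly total = $17,186.16
Monthly escrow = $17,186.16 ÷ 12 = $1,432.18
Required cushion = 2 × $1,432.18 = $2,864.36

$2,864.36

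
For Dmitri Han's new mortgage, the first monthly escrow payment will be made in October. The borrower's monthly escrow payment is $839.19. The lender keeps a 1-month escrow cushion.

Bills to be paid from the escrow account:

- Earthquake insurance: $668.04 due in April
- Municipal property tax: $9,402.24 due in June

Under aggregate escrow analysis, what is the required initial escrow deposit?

Cushion = 1 × $839.19 = $839.19
Trial balance (start $0, +$839.19 each month, − disbursements):
  Oct: +$839.19 → $839.19
  Nov: +$839.19 → $1,678.38
  Dec: +$839.19 → $2,517.57
  Jan: +$839.19 → $3,356.76
  Feb: +$839.19 → $4,195.95
  Mar: +$839.19 → $5,035.14
  Apr: +$839.19 − $668.04 → $5,206.29
  May: +$839.19 → $6,045.48
  Jun: +$839.19 − $9,402.24 → -$2,517.57
  Jul: +$839.19 → -$1,678.38
  Aug: +$839.19 → -$839.19
  Sep: +$839.19 → $0.00
Lowest trial balance = -$2,517.57 (Jun)
Initial deposit = cushion − low point = $839.19 − (-$2,517.57) = $3,356.76

$3,356.76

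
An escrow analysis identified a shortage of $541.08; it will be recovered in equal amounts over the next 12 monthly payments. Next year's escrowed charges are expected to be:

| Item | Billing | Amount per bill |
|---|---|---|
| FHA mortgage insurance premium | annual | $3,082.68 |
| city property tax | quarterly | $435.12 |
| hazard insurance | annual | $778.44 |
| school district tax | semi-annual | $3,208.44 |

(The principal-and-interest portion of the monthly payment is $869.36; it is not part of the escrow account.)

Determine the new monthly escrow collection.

$1,046.63

FHA mortgage insurance premium = $3,082.68/yr
City property tax = $435.12 × 4 = $1,740.48/yr
Hazard insurance = $778.44/yr
School district tax = $3,208.44 × 2 = $6,416.88/yr
Total annual escrow = $3,082.68 + $1,740.48 + $778.44 + $6,416.88 = $12,018.48
Monthly escrow = $12,018.48 ÷ 12 = $1,001.54
Shortage per month = $541.08 / 12 = $45.09
Adjusted monthly = $1,001.54 + $45.09 = $1,046.63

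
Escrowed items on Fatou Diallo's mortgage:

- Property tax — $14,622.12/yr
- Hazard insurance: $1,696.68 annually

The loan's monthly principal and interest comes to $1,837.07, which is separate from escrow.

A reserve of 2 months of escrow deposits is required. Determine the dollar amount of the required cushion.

$2,719.80

Property tax = $14,622.12
Hazard insurance = $1,696.68
Annual escrow total = $14,622.12 + $1,696.68 = $16,318.80
Per month = $16,318.80 ÷ 12 = $1,359.90
Reserve = 2 × $1,359.90 = $2,719.80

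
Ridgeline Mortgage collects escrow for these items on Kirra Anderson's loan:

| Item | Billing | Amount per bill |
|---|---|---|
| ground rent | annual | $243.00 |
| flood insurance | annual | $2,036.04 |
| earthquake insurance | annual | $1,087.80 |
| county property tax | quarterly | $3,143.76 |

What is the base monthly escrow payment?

$1,328.49

Ground rent = $243.00 annually
Flood insurance = $2,036.04 annually
Earthquake insurance = $1,087.80 annually
County property tax = $3,143.76 × 4 = $12,575.04 annually
Yearly total = $243.00 + $2,036.04 + $1,087.80 + $12,575.04 = $15,941.88
Monthly escrow = $15,941.88 / 12 = $1,328.49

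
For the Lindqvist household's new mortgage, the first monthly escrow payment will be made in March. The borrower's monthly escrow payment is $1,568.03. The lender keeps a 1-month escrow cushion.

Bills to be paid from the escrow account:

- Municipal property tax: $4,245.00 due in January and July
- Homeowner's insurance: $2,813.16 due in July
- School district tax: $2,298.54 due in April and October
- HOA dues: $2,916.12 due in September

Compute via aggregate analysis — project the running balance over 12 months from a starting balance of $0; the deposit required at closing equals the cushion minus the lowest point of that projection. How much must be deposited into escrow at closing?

$3,595.15

Cushion = 1 × $1,568.03 = $1,568.03
Trial balance (start $0, +$1,568.03 each month, − disbursements):
  Mar: +$1,568.03 → $1,568.03
  Apr: +$1,568.03 − $2,298.54 → $837.52
  May: +$1,568.03 → $2,405.55
  Jun: +$1,568.03 → $3,973.58
  Jul: +$1,568.03 − $7,058.16 → -$1,516.55
  Aug: +$1,568.03 → $51.48
  Sep: +$1,568.03 − $2,916.12 → -$1,296.61
  Oct: +$1,568.03 − $2,298.54 → -$2,027.12
  Nov: +$1,568.03 → -$459.09
  Dec: +$1,568.03 → $1,108.94
  Jan: +$1,568.03 − $4,245.00 → -$1,568.03
  Feb: +$1,568.03 → $0.00
Lowest trial balance = -$2,027.12 (Oct)
Initial deposit = cushion − low point = $1,568.03 − (-$2,027.12) = $3,595.15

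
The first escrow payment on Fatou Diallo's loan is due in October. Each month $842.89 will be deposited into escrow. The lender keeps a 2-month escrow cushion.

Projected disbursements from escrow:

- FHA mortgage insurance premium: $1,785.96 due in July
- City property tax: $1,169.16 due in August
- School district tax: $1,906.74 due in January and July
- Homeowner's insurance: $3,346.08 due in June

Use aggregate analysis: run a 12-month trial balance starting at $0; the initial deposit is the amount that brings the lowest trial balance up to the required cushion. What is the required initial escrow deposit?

$2,528.67

Cushion = 2 × $842.89 = $1,685.78
Trial balance (start $0, +$842.89 each month, − disbursements):
  Oct: +$842.89 → $842.89
  Nov: +$842.89 → $1,685.78
  Dec: +$842.89 → $2,528.67
  Jan: +$842.89 − $1,906.74 → $1,464.82
  Feb: +$842.89 → $2,307.71
  Mar: +$842.89 → $3,150.60
  Apr: +$842.89 → $3,993.49
  May: +$842.89 → $4,836.38
  Jun: +$842.89 − $3,346.08 → $2,333.19
  Jul: +$842.89 − $3,692.70 → -$516.62
  Aug: +$842.89 − $1,169.16 → -$842.89
  Sep: +$842.89 → $0.00
Lowest trial balance = -$842.89 (Aug)
Initial deposit = cushion − low point = $1,685.78 − (-$842.89) = $2,528.67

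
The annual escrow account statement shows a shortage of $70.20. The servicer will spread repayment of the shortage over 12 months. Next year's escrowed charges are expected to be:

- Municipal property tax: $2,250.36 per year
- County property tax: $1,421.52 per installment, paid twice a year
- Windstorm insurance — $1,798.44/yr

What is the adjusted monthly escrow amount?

$580.17

Municipal property tax: $2,250.36/yr
County property tax: $1,421.52 × 2 = $2,843.04/yr
Windstorm insurance: $1,798.44/yr
Annual escrow total = $6,891.84
Monthly = $6,891.84 ÷ 12 = $574.32
Monthly shortage recovery: $70.20 / 12 = $5.85
Adjusted monthly = $574.32 + $5.85 = $580.17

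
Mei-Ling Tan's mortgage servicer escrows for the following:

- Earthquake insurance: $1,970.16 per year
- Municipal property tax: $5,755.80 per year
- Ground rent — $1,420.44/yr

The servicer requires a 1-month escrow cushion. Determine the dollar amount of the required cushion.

Earthquake insurance = $1,970.16
Municipal property tax = $5,755.80
Ground rent = $1,420.44
Combined annual = $9,146.40
Base monthly escrow = $9,146.40 ÷ 12 = $762.20
Reserve = 1 × $762.20 = $762.20

$762.20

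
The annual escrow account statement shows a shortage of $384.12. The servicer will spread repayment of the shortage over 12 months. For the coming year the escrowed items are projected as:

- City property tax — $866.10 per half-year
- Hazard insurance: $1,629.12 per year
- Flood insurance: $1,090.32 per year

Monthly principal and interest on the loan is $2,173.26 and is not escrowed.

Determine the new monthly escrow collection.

$402.98

City property tax — $866.10 × 2 = $1,732.20
Hazard insurance — $1,629.12
Flood insurance — $1,090.32
Yearly total = $1,732.20 + $1,629.12 + $1,090.32 = $4,451.64
Base monthly escrow = $4,451.64 ÷ 12 = $370.97
Shortage spread = $384.12 / 12 = $32.01/mo
New monthly escrow = $370.97 + $32.01 = $402.98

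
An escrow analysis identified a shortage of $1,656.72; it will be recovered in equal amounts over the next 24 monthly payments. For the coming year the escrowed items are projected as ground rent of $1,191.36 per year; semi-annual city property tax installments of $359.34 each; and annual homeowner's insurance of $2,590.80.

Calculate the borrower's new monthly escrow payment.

$444.10

Ground rent = $1,191.36 annually
City property tax = $359.34 × 2 = $718.68 annually
Homeowner's insurance = $2,590.80 annually
Yearly total = $1,191.36 + $718.68 + $2,590.80 = $4,500.84
Per month = $4,500.84 ÷ 12 = $375.07
Monthly shortage recovery: $1,656.72 / 24 = $69.03
New monthly escrow = $375.07 + $69.03 = $444.10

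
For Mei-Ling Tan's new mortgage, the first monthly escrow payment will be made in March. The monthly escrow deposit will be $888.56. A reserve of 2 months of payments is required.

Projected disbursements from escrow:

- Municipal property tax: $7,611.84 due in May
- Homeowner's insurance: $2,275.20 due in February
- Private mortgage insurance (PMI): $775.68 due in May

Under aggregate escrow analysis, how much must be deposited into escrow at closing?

Cushion = 2 × $888.56 = $1,777.12
Trial balance (start $0, +$888.56 each month, − disbursements):
  Mar: +$888.56 → $888.56
  Apr: +$888.56 → $1,777.12
  May: +$888.56 − $8,387.52 → -$5,721.84
  Jun: +$888.56 → -$4,833.28
  Jul: +$888.56 → -$3,944.72
  Aug: +$888.56 → -$3,056.16
  Sep: +$888.56 → -$2,167.60
  Oct: +$888.56 → -$1,279.04
  Nov: +$888.56 → -$390.48
  Dec: +$888.56 → $498.08
  Jan: +$888.56 → $1,386.64
  Feb: +$888.56 − $2,275.20 → $0.00
Lowest trial balance = -$5,721.84 (May)
Initial deposit = cushion − low point = $1,777.12 − (-$5,721.84) = $7,498.96

$7,498.96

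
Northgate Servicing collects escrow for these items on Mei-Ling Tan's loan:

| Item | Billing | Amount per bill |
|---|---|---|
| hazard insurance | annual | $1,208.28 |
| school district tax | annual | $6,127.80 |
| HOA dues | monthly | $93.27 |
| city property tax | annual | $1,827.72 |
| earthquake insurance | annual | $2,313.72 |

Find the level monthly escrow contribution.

Hazard insurance — $1,208.28
School district tax — $6,127.80
HOA dues — $93.27 × 12 = $1,119.24
City property tax — $1,827.72
Earthquake insurance — $2,313.72
Total per year = $12,596.76
Base monthly escrow = $12,596.76 ÷ 12 = $1,049.73

$1,049.73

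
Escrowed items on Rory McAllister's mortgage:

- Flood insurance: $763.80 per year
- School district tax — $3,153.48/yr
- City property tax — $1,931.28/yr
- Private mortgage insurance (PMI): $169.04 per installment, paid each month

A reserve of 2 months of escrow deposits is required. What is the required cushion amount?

Flood insurance: $763.80
School district tax: $3,153.48
City property tax: $1,931.28
Private mortgage insurance (PMI): $169.04 × 12 = $2,028.48
Total annual escrow = $763.80 + $3,153.48 + $1,931.28 + $2,028.48 = $7,877.04
Per month = $7,877.04 / 12 = $656.42
Reserve = 2 × $656.42 = $1,312.84

$1,312.84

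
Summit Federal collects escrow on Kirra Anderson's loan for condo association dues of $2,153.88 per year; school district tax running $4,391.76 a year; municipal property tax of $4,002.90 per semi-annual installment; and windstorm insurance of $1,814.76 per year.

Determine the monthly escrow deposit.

Condo association dues = $2,153.88
School district tax = $4,391.76
Municipal property tax = $4,002.90 × 2 = $8,005.80
Windstorm insurance = $1,814.76
Total annual escrow = $16,366.20
Per month = $16,366.20 ÷ 12 = $1,363.85

$1,363.85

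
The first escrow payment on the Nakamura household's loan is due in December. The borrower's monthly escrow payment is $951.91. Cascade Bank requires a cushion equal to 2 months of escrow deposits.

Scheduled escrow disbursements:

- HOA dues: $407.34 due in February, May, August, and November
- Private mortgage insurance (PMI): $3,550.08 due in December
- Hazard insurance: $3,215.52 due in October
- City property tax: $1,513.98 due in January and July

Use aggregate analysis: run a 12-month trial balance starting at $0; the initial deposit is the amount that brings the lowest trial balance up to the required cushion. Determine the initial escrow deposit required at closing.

Cushion = 2 × $951.91 = $1,903.82
Trial balance (start $0, +$951.91 each month, − disbursements):
  Dec: +$951.91 − $3,550.08 → -$2,598.17
  Jan: +$951.91 − $1,513.98 → -$3,160.24
  Feb: +$951.91 − $407.34 → -$2,615.67
  Mar: +$951.91 → -$1,663.76
  Apr: +$951.91 → -$711.85
  May: +$951.91 − $407.34 → -$167.28
  Jun: +$951.91 → $784.63
  Jul: +$951.91 − $1,513.98 → $222.56
  Aug: +$951.91 − $407.34 → $767.13
  Sep: +$951.91 → $1,719.04
  Oct: +$951.91 − $3,215.52 → -$544.57
  Nov: +$951.91 − $407.34 → $0.00
Lowest trial balance = -$3,160.24 (Jan)
Initial deposit = cushion − low point = $1,903.82 − (-$3,160.24) = $5,064.06

$5,064.06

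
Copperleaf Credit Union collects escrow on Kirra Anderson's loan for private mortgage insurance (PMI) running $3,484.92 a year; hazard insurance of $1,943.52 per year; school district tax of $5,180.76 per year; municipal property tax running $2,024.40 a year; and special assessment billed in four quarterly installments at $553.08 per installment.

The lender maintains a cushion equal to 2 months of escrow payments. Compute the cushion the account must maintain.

Private mortgage insurance (PMI): $3,484.92 annually
Hazard insurance: $1,943.52 annually
School district tax: $5,180.76 annually
Municipal property tax: $2,024.40 annually
Special assessment: $553.08 × 4 = $2,212.32 annually
Combined annual = $3,484.92 + $1,943.52 + $5,180.76 + $2,024.40 + $2,212.32 = $14,845.92
Base monthly escrow = $14,845.92 / 12 = $1,237.16
Required cushion = 2 × $1,237.16 = $2,474.32

$2,474.32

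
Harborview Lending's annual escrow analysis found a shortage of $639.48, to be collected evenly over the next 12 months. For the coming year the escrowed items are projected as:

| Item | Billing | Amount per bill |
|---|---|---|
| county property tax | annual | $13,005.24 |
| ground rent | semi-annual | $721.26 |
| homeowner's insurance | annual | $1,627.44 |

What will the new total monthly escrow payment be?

$1,392.89

County property tax = $13,005.24 annually
Ground rent = $721.26 × 2 = $1,442.52 annually
Homeowner's insurance = $1,627.44 annually
Total per year = $13,005.24 + $1,442.52 + $1,627.44 = $16,075.20
Base monthly escrow = $16,075.20 / 12 = $1,339.60
Monthly shortage recovery: $639.48 / 12 = $53.29
Adjusted monthly = $1,339.60 + $53.29 = $1,392.89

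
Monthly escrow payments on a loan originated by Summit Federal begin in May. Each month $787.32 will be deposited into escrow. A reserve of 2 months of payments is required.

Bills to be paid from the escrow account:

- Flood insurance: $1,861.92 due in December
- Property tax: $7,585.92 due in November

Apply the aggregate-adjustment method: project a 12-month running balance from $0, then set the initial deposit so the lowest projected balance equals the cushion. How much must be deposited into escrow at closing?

$4,723.92

Cushion = 2 × $787.32 = $1,574.64
Trial balance (start $0, +$787.32 each month, − disbursements):
  May: +$787.32 → $787.32
  Jun: +$787.32 → $1,574.64
  Jul: +$787.32 → $2,361.96
  Aug: +$787.32 → $3,149.28
  Sep: +$787.32 → $3,936.60
  Oct: +$787.32 → $4,723.92
  Nov: +$787.32 − $7,585.92 → -$2,074.68
  Dec: +$787.32 − $1,861.92 → -$3,149.28
  Jan: +$787.32 → -$2,361.96
  Feb: +$787.32 → -$1,574.64
  Mar: +$787.32 → -$787.32
  Apr: +$787.32 → $0.00
Lowest trial balance = -$3,149.28 (Dec)
Initial deposit = cushion − low point = $1,574.64 − (-$3,149.28) = $4,723.92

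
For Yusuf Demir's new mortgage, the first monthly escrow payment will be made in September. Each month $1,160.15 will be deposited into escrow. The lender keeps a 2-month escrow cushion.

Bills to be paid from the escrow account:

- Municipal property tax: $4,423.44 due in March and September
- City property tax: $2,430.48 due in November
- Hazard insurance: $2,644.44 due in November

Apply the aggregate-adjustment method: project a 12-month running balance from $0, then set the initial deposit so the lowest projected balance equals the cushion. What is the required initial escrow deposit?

Cushion = 2 × $1,160.15 = $2,320.30
Trial balance (start $0, +$1,160.15 each month, − disbursements):
  Sep: +$1,160.15 − $4,423.44 → -$3,263.29
  Oct: +$1,160.15 → -$2,103.14
  Nov: +$1,160.15 − $5,074.92 → -$6,017.91
  Dec: +$1,160.15 → -$4,857.76
  Jan: +$1,160.15 → -$3,697.61
  Feb: +$1,160.15 → -$2,537.46
  Mar: +$1,160.15 − $4,423.44 → -$5,800.75
  Apr: +$1,160.15 → -$4,640.60
  May: +$1,160.15 → -$3,480.45
  Jun: +$1,160.15 → -$2,320.30
  Jul: +$1,160.15 → -$1,160.15
  Aug: +$1,160.15 → $0.00
Lowest trial balance = -$6,017.91 (Nov)
Initial deposit = cushion − low point = $2,320.30 − (-$6,017.91) = $8,338.21

$8,338.21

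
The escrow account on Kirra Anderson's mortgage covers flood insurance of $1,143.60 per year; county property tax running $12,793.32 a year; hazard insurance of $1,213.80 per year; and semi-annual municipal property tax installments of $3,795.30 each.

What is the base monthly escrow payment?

Flood insurance: $1,143.60 per year
County property tax: $12,793.32 per year
Hazard insurance: $1,213.80 per year
Municipal property tax: $3,795.30 × 2 = $7,590.60 per year
Yearly total = $22,741.32
Base monthly escrow = $22,741.32 / 12 = $1,895.11

$1,895.11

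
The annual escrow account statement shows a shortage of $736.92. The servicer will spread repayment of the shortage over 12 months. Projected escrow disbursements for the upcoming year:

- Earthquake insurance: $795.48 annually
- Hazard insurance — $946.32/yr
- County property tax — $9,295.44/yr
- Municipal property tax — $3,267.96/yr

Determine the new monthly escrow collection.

$1,253.51

Earthquake insurance = $795.48 per year
Hazard insurance = $946.32 per year
County property tax = $9,295.44 per year
Municipal property tax = $3,267.96 per year
Combined annual = $795.48 + $946.32 + $9,295.44 + $3,267.96 = $14,305.20
Monthly = $14,305.20 / 12 = $1,192.10
Monthly shortage recovery: $736.92 ÷ 12 = $61.41
New monthly escrow = $1,192.10 + $61.41 = $1,253.51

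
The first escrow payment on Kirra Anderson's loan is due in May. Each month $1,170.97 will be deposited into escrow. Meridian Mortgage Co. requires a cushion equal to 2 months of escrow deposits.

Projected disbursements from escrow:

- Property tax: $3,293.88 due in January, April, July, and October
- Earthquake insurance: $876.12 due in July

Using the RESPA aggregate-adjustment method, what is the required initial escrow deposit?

Cushion = 2 × $1,170.97 = $2,341.94
Trial balance (start $0, +$1,170.97 each month, − disbursements):
  May: +$1,170.97 → $1,170.97
  Jun: +$1,170.97 → $2,341.94
  Jul: +$1,170.97 − $4,170.00 → -$657.09
  Aug: +$1,170.97 → $513.88
  Sep: +$1,170.97 → $1,684.85
  Oct: +$1,170.97 − $3,293.88 → -$438.06
  Nov: +$1,170.97 → $732.91
  Dec: +$1,170.97 → $1,903.88
  Jan: +$1,170.97 − $3,293.88 → -$219.03
  Feb: +$1,170.97 → $951.94
  Mar: +$1,170.97 → $2,122.91
  Apr: +$1,170.97 − $3,293.88 → $0.00
Lowest trial balance = -$657.09 (Jul)
Initial deposit = cushion − low point = $2,341.94 − (-$657.09) = $2,999.03

$2,999.03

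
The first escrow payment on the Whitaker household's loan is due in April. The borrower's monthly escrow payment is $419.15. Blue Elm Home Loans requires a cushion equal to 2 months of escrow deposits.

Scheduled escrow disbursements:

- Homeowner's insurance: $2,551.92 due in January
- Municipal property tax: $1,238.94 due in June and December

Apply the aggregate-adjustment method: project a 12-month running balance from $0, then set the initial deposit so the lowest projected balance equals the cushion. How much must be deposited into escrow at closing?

Cushion = 2 × $419.15 = $838.30
Trial balance (start $0, +$419.15 each month, − disbursements):
  Apr: +$419.15 → $419.15
  May: +$419.15 → $838.30
  Jun: +$419.15 − $1,238.94 → $18.51
  Jul: +$419.15 → $437.66
  Aug: +$419.15 → $856.81
  Sep: +$419.15 → $1,275.96
  Oct: +$419.15 → $1,695.11
  Nov: +$419.15 → $2,114.26
  Dec: +$419.15 − $1,238.94 → $1,294.47
  Jan: +$419.15 − $2,551.92 → -$838.30
  Feb: +$419.15 → -$419.15
  Mar: +$419.15 → $0.00
Lowest trial balance = -$838.30 (Jan)
Initial deposit = cushion − low point = $838.30 − (-$838.30) = $1,676.60

$1,676.60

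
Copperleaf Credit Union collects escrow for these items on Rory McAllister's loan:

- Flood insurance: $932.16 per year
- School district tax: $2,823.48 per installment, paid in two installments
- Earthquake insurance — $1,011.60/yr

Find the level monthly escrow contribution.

Flood insurance: $932.16/yr
School district tax: $2,823.48 × 2 = $5,646.96/yr
Earthquake insurance: $1,011.60/yr
Annual escrow total = $932.16 + $5,646.96 + $1,011.60 = $7,590.72
Per month = $7,590.72 ÷ 12 = $632.56

$632.56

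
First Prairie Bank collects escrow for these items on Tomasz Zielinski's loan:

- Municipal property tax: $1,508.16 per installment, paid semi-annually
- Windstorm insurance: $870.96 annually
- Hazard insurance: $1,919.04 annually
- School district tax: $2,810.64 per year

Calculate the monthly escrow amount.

$718.08

Municipal property tax = $1,508.16 × 2 = $3,016.32 annually
Windstorm insurance = $870.96 annually
Hazard insurance = $1,919.04 annually
School district tax = $2,810.64 annually
Total annual escrow = $3,016.32 + $870.96 + $1,919.04 + $2,810.64 = $8,616.96
Per month = $8,616.96 ÷ 12 = $718.08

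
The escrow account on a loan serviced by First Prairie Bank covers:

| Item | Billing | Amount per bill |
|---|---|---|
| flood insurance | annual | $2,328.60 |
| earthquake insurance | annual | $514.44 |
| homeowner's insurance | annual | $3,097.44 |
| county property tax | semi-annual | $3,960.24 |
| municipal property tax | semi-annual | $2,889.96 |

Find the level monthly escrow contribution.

Flood insurance: $2,328.60 per year
Earthquake insurance: $514.44 per year
Homeowner's insurance: $3,097.44 per year
County property tax: $3,960.24 × 2 = $7,920.48 per year
Municipal property tax: $2,889.96 × 2 = $5,779.92 per year
Annual escrow total = $19,640.88
Base monthly escrow = $19,640.88 ÷ 12 = $1,636.74

$1,636.74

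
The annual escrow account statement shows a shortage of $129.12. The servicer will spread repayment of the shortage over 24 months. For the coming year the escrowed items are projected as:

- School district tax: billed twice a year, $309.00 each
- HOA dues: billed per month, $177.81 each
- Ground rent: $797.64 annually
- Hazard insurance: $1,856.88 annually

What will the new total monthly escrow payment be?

School district tax: $309.00 × 2 = $618.00/yr
HOA dues: $177.81 × 12 = $2,133.72/yr
Ground rent: $797.64/yr
Hazard insurance: $1,856.88/yr
Annual escrow total = $618.00 + $2,133.72 + $797.64 + $1,856.88 = $5,406.24
Base monthly escrow = $5,406.24 ÷ 12 = $450.52
Shortage spread = $129.12 ÷ 24 = $5.38/mo
New monthly escrow = $450.52 + $5.38 = $455.90

$455.90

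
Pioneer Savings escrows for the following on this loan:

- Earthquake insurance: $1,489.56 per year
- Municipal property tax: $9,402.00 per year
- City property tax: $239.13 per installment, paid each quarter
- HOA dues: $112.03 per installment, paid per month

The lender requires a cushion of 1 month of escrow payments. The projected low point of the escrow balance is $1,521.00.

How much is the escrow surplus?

Earthquake insurance — $1,489.56
Municipal property tax — $9,402.00
City property tax — $239.13 × 4 = $956.52
HOA dues — $112.03 × 12 = $1,344.36
Total per year = $13,192.44
Per month = $13,192.44 / 12 = $1,099.37
Cushion = 1 × $1,099.37 = $1,099.37
Surplus = $1,521.00 − $1,099.37 = $421.63

$421.63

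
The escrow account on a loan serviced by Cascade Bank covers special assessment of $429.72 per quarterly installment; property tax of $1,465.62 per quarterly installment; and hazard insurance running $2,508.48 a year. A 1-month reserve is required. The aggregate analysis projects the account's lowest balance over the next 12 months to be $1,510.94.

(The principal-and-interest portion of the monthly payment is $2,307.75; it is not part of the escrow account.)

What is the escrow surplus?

Special assessment = $429.72 × 4 = $1,718.88 annually
Property tax = $1,465.62 × 4 = $5,862.48 annually
Hazard insurance = $2,508.48 annually
Yearly total = $10,089.84
Base monthly escrow = $10,089.84 ÷ 12 = $840.82
Cushion = 1 × $840.82 = $840.82
Surplus = $1,510.94 − $840.82 = $670.12

$670.12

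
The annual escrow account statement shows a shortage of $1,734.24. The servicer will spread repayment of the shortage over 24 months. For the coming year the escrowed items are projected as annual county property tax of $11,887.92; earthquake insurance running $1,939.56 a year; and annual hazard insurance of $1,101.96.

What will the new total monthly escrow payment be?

County property tax — $11,887.92/yr
Earthquake insurance — $1,939.56/yr
Hazard insurance — $1,101.96/yr
Combined annual = $14,929.44
Monthly escrow = $14,929.44 / 12 = $1,244.12
Shortage spread = $1,734.24 / 24 = $72.26/mo
Adjusted monthly = $1,244.12 + $72.26 = $1,316.38

$1,316.38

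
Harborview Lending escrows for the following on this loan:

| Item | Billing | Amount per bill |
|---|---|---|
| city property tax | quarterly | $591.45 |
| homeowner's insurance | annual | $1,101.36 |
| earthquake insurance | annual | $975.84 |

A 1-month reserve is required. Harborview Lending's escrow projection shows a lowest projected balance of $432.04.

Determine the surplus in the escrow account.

$61.79

City property tax = $591.45 × 4 = $2,365.80/yr
Homeowner's insurance = $1,101.36/yr
Earthquake insurance = $975.84/yr
Combined annual = $2,365.80 + $1,101.36 + $975.84 = $4,443.00
Monthly escrow = $4,443.00 ÷ 12 = $370.25
Required reserve = 1 × $370.25 = $370.25
Surplus = $432.04 − $370.25 = $61.79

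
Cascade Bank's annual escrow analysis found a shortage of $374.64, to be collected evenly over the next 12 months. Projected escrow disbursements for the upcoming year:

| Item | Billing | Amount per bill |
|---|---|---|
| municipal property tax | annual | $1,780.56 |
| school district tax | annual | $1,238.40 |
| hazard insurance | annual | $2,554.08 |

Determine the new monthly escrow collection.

Municipal property tax = $1,780.56 annually
School district tax = $1,238.40 annually
Hazard insurance = $2,554.08 annually
Yearly total = $1,780.56 + $1,238.40 + $2,554.08 = $5,573.04
Monthly = $5,573.04 ÷ 12 = $464.42
Monthly shortage recovery: $374.64 / 12 = $31.22
Adjusted monthly = $464.42 + $31.22 = $495.64

$495.64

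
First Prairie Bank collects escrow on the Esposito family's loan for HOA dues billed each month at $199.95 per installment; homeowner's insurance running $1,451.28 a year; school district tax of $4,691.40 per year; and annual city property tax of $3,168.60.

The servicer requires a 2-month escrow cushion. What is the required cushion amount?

HOA dues: $199.95 × 12 = $2,399.40
Homeowner's insurance: $1,451.28
School district tax: $4,691.40
City property tax: $3,168.60
Yearly total = $11,710.68
Per month = $11,710.68 / 12 = $975.89
Reserve = 2 × $975.89 = $1,951.78

$1,951.78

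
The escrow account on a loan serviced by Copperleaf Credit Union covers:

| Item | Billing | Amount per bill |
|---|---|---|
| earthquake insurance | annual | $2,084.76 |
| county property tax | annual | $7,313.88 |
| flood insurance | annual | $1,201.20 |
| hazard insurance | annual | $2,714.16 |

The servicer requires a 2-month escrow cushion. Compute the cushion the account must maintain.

Earthquake insurance: $2,084.76 annually
County property tax: $7,313.88 annually
Flood insurance: $1,201.20 annually
Hazard insurance: $2,714.16 annually
Yearly total = $2,084.76 + $7,313.88 + $1,201.20 + $2,714.16 = $13,314.00
Monthly escrow = $13,314.00 ÷ 12 = $1,109.50
Required cushion = 2 × $1,109.50 = $2,219.00

$2,219.00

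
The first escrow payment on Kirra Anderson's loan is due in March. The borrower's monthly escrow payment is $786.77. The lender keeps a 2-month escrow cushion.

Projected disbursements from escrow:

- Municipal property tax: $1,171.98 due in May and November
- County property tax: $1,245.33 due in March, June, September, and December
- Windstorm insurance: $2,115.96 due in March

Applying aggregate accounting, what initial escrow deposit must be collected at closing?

$4,205.06

Cushion = 2 × $786.77 = $1,573.54
Trial balance (start $0, +$786.77 each month, − disbursements):
  Mar: +$786.77 − $3,361.29 → -$2,574.52
  Apr: +$786.77 → -$1,787.75
  May: +$786.77 − $1,171.98 → -$2,172.96
  Jun: +$786.77 − $1,245.33 → -$2,631.52
  Jul: +$786.77 → -$1,844.75
  Aug: +$786.77 → -$1,057.98
  Sep: +$786.77 − $1,245.33 → -$1,516.54
  Oct: +$786.77 → -$729.77
  Nov: +$786.77 − $1,171.98 → -$1,114.98
  Dec: +$786.77 − $1,245.33 → -$1,573.54
  Jan: +$786.77 → -$786.77
  Feb: +$786.77 → $0.00
Lowest trial balance = -$2,631.52 (Jun)
Initial deposit = cushion − low point = $1,573.54 − (-$2,631.52) = $4,205.06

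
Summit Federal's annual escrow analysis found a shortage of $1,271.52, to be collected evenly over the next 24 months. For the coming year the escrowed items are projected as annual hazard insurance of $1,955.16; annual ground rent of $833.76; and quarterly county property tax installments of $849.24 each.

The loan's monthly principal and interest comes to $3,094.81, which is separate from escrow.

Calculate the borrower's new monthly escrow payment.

$568.47

Hazard insurance — $1,955.16 per year
Ground rent — $833.76 per year
County property tax — $849.24 × 4 = $3,396.96 per year
Total per year = $1,955.16 + $833.76 + $3,396.96 = $6,185.88
Per month = $6,185.88 / 12 = $515.49
Shortage per month = $1,271.52 / 24 = $52.98
Adjusted monthly = $515.49 + $52.98 = $568.47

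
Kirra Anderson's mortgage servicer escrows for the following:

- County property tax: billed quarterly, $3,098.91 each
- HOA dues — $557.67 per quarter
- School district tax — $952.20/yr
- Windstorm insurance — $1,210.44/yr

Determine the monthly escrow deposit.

$1,399.08

County property tax = $3,098.91 × 4 = $12,395.64 annually
HOA dues = $557.67 × 4 = $2,230.68 annually
School district tax = $952.20 annually
Windstorm insurance = $1,210.44 annually
Yearly total = $16,788.96
Base monthly escrow = $16,788.96 ÷ 12 = $1,399.08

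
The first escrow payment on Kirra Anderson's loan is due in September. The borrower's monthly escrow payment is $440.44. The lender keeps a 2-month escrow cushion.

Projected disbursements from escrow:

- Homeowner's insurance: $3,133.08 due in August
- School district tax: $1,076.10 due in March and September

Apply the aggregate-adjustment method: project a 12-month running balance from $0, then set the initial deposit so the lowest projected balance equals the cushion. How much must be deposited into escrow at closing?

$1,516.54

Cushion = 2 × $440.44 = $880.88
Trial balance (start $0, +$440.44 each month, − disbursements):
  Sep: +$440.44 − $1,076.10 → -$635.66
  Oct: +$440.44 → -$195.22
  Nov: +$440.44 → $245.22
  Dec: +$440.44 → $685.66
  Jan: +$440.44 → $1,126.10
  Feb: +$440.44 → $1,566.54
  Mar: +$440.44 − $1,076.10 → $930.88
  Apr: +$440.44 → $1,371.32
  May: +$440.44 → $1,811.76
  Jun: +$440.44 → $2,252.20
  Jul: +$440.44 → $2,692.64
  Aug: +$440.44 − $3,133.08 → $0.00
Lowest trial balance = -$635.66 (Sep)
Initial deposit = cushion − low point = $880.88 − (-$635.66) = $1,516.54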